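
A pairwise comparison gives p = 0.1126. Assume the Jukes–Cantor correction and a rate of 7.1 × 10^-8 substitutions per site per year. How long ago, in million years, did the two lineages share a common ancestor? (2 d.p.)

d = −(3/4) ln(1 − 4p/3) = −0.75 ln(1 − 0.150133) = −0.75 ln(0.849867)
  = −0.75 × (-0.162675) = 0.122006 substitutions/site.
Under a molecular clock d = 2μt, so t = d/(2μ) = 0.122006 / (2 × 7.1 × 10^-8) = 0.86 million years.

0.86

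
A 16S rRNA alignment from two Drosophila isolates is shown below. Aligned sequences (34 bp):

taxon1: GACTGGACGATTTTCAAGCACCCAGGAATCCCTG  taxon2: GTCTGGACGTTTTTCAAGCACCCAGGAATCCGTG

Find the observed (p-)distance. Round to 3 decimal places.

0.088

The sequences differ at 3 of 34 positions (sites 2, 10, 32).
p = 3/34 = 0.088235… ≈ 0.088 (to 3 d.p.).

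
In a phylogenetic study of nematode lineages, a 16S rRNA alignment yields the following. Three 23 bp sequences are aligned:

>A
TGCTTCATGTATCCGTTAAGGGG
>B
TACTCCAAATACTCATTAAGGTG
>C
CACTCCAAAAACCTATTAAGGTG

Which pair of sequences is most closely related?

A–B: 8/23 differ, p = 0.348, d = 0.467.
A–C: 10/23 differ, p = 0.435, d = 0.650.
B–C: 4/23 differ, p = 0.174, d = 0.198.
The smallest distance is between B and C.

B and C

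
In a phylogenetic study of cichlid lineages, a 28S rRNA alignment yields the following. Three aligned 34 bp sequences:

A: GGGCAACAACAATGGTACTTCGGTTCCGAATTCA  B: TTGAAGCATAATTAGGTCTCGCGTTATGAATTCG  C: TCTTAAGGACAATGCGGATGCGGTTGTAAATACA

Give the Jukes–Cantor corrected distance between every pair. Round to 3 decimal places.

A–B: 16/34 sites differ → p ≈ 0.470588, d = −0.75 ln(1 − 0.627451) = 0.740540 ≈ 0.741.
A–C: 15/34 sites differ → p ≈ 0.441176, d = −0.75 ln(1 − 0.588235) = 0.665477 ≈ 0.665.
B–C: 20/34 sites differ → p ≈ 0.588235, d = −0.75 ln(1 − 0.784313) = 1.150445 ≈ 1.150.

d(A,B) = 0.741, d(A,C) = 0.665, d(B,C) = 1.150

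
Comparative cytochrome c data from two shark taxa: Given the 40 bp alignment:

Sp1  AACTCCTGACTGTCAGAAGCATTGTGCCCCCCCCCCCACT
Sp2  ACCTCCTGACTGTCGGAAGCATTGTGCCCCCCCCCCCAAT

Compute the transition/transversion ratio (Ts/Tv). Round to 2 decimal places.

Transitions are A↔G and C↔T; transversions are all other mismatches.
Transitions: 1. Transversions: 2.
R = 1/2 = 0.50.

0.50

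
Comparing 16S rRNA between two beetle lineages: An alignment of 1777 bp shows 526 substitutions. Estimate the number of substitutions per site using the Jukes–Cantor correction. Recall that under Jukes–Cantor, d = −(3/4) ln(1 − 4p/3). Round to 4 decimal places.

p = 526/1777 ≈ 0.296005.
d = −(3/4) ln(1 − 4p/3) = −0.75 ln(1 − 0.394673) = −0.75 ln(0.605327)
  = −0.75 × (-0.501986) = 0.376490 substitutions/site.

0.3765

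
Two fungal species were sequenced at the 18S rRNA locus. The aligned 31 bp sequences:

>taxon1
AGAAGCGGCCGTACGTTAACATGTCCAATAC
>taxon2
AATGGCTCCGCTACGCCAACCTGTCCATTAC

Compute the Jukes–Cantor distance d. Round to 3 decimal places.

The sequences differ at 11 of 31 sites, so p = 11/31 ≈ 0.354839.
d = −(3/4) ln(1 − 4p/3) = −0.75 ln(1 − 0.473119) = −0.75 ln(0.526881)
  = −0.75 × (-0.640781) = 0.480586 substitutions/site.

0.481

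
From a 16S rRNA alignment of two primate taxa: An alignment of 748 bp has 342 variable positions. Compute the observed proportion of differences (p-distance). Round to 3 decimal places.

p = 342/748 = 0.457219… ≈ 0.457 (to 3 d.p.).

0.457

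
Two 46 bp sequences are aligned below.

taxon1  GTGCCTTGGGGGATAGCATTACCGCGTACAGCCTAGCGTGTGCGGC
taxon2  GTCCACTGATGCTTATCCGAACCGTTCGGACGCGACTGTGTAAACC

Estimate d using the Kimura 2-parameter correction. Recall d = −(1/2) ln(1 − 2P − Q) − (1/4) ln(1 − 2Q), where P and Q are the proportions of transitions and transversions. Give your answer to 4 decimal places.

Of 46 sites, 8 differences are transitions and 17 are transversions, so P = 8/46 ≈ 0.173913 and Q = 17/46 ≈ 0.369565.
Under the Kimura two-parameter model, d = −½ ln(1 − 2P − Q) − ¼ ln(1 − 2Q).
1 − 2P − Q = 0.282609, giving −½ ln(0.282609) = 0.631845.
1 − 2Q = 0.26087, giving −¼ ln(0.26087) = 0.335933.
d = 0.631845 + 0.335933 = 0.967778.

0.9678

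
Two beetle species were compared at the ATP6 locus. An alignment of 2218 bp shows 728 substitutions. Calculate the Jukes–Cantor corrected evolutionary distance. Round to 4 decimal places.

p = 728/2218 ≈ 0.328224.
d = −(3/4) ln(1 − 4p/3) = −0.75 ln(1 − 0.437632) = −0.75 ln(0.562368)
  = −0.75 × (-0.575599) = 0.431699 substitutions/site.

0.4317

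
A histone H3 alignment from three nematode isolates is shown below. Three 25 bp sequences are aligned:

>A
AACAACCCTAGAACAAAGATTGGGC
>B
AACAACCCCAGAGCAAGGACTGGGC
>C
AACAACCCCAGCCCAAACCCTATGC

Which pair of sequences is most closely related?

A–B: 4/25 differ, p = 0.160, d = 0.180.
A–C: 8/25 differ, p = 0.320, d = 0.417.
B–C: 7/25 differ, p = 0.280, d = 0.351.
The smallest distance is between A and B.

A and B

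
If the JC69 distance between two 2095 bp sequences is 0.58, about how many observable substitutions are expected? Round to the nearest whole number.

846

Invert JC69: p = (3/4)(1 − e^(−4d/3)) = 0.75 × (1 − e^(-0.773333)) = 0.75 × (1 − 0.461472) = 0.403896.
Expected differing sites = pL ≈ 0.403896 × 2095 = 846.16212 ≈ 846.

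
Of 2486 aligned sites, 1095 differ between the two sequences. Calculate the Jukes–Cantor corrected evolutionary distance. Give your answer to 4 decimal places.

0.6638

p = 1095/2486 ≈ 0.440467.
d = −(3/4) ln(1 − 4p/3) = −0.75 ln(1 − 0.587289) = −0.75 ln(0.412711)
  = −0.75 × (-0.885008) = 0.663756 substitutions/site.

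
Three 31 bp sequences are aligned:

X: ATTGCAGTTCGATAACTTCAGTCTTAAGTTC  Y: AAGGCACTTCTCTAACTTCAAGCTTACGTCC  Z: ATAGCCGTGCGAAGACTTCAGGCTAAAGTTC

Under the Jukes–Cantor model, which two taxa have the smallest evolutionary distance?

X and Z

X–Y: 9/31 differ, p = 0.290, d = 0.367.
X–Z: 7/31 differ, p = 0.226, d = 0.269.
Y–Z: 13/31 differ, p = 0.419, d = 0.614.
The smallest distance is between X and Z.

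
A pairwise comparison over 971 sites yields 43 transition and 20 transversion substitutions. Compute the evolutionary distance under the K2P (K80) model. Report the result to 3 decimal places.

0.068

P = 43/971 ≈ 0.044284 and Q = 20/971 ≈ 0.020597.
Under the Kimura two-parameter model, d = −½ ln(1 − 2P − Q) − ¼ ln(1 − 2Q).
1 − 2P − Q = 0.890835, giving −½ ln(0.890835) = 0.057798.
1 − 2Q = 0.958806, giving −¼ ln(0.958806) = 0.010517.
d = 0.057798 + 0.010517 = 0.068315.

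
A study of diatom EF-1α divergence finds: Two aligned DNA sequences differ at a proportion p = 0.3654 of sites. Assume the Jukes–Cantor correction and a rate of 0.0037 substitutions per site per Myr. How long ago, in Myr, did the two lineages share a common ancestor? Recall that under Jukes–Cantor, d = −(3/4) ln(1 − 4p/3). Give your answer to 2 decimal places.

67.69

d = −(3/4) ln(1 − 4p/3) = −0.75 ln(1 − 0.4872) = −0.75 ln(0.5128)
  = −0.75 × (-0.667869) = 0.500902 substitutions/site.
Under a molecular clock d = 2μt, so t = d/(2μ) = 0.500902 / (2 × 0.0037) = 67.69 Myr.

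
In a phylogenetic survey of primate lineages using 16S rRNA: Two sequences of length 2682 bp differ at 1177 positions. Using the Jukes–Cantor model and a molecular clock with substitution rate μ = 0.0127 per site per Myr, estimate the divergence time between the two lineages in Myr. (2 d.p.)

25.98

p = 1177/2682 ≈ 0.438852.
d = −(3/4) ln(1 − 4p/3) = −0.75 ln(1 − 0.585136) = −0.75 ln(0.414864)
  = −0.75 × (-0.879805) = 0.659854 substitutions/site.
Under a molecular clock d = 2μt, so t = d/(2μ) = 0.659854 / (2 × 0.0127) = 25.98 Myr.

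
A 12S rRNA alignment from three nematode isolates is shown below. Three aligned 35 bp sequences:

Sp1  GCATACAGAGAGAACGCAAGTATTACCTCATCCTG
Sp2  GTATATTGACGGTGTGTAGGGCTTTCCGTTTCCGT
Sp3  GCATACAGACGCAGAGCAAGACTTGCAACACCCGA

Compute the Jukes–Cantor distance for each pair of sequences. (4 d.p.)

d(Sp1,Sp2) = 0.8681, d(Sp1,Sp3) = 0.5128, d(Sp2,Sp3) = 0.7053

Sp1–Sp2: 18/35 sites differ → p ≈ 0.514286, d = −0.75 ln(1 − 0.685715) = 0.868091 ≈ 0.8681.
Sp1–Sp3: 13/35 sites differ → p ≈ 0.371429, d = −0.75 ln(1 − 0.495239) = 0.512753 ≈ 0.5128.
Sp2–Sp3: 16/35 sites differ → p ≈ 0.457143, d = −0.75 ln(1 − 0.609524) = 0.705292 ≈ 0.7053.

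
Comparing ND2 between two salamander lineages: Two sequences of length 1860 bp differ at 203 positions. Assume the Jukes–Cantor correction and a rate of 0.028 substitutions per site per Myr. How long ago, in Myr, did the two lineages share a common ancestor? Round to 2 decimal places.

2.11

p = 203/1860 ≈ 0.10914.
d = −(3/4) ln(1 − 4p/3) = −0.75 ln(1 − 0.14552) = −0.75 ln(0.85448)
  = −0.75 × (-0.157262) = 0.117947 substitutions/site.
Under a molecular clock d = 2μt, so t = d/(2μ) = 0.117947 / (2 × 0.028) = 2.11 Myr.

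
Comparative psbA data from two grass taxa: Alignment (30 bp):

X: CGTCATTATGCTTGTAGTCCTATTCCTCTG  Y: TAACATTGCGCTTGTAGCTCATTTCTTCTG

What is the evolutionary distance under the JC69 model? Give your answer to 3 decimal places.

The sequences differ at 10 of 30 sites (1, 2, 3, 8, 9, 18, 19, 21, 22, 26), so p = 10/30 ≈ 0.333333.
d = −(3/4) ln(1 − 4p/3) = −0.75 ln(1 − 0.444444) = −0.75 ln(0.555556)
  = −0.75 × (-0.587786) = 0.440840 substitutions/site.

0.441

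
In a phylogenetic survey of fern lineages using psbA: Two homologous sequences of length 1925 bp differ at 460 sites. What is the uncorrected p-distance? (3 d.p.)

p = 460/1925 = 0.238961… ≈ 0.239 (to 3 d.p.).

0.239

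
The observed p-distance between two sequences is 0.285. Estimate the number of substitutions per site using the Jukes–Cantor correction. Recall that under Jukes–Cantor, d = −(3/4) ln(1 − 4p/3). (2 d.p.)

d = −(3/4) ln(1 − 4p/3) = −0.75 ln(1 − 0.38) = −0.75 ln(0.62)
  = −0.75 × (-0.478036) = 0.358527 substitutions/site.

0.36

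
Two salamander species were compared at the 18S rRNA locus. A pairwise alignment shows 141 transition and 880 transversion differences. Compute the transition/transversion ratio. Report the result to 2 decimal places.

0.16

R = 141/880 = 0.160227… ≈ 0.16 (to 2 d.p.).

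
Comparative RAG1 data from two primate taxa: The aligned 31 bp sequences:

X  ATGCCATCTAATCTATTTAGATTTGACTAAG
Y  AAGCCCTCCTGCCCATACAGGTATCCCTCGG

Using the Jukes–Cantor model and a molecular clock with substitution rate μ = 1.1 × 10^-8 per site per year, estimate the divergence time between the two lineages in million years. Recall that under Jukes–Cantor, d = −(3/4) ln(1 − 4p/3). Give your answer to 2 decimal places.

35.32

The sequences differ at 15 of 31 sites, so p = 15/31 ≈ 0.483871.
d = −(3/4) ln(1 − 4p/3) = −0.75 ln(1 − 0.645161) = −0.75 ln(0.354839)
  = −0.75 × (-1.036091) = 0.777068 substitutions/site.
Under a molecular clock d = 2μt, so t = d/(2μ) = 0.777068 / (2 × 1.1 × 10^-8) = 35.32 million years.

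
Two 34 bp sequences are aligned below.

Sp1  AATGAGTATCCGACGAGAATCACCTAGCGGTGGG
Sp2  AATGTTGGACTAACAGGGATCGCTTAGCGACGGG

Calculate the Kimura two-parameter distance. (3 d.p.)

0.679

Of 34 sites, 10 differences are transitions and 4 are transversions, so P = 10/34 ≈ 0.294118 and Q = 4/34 ≈ 0.117647.
Under the Kimura two-parameter model, d = −½ ln(1 − 2P − Q) − ¼ ln(1 − 2Q).
1 − 2P − Q = 0.294117, giving −½ ln(0.294117) = 0.611889.
1 − 2Q = 0.764706, giving −¼ ln(0.764706) = 0.067066.
d = 0.611889 + 0.067066 = 0.678955.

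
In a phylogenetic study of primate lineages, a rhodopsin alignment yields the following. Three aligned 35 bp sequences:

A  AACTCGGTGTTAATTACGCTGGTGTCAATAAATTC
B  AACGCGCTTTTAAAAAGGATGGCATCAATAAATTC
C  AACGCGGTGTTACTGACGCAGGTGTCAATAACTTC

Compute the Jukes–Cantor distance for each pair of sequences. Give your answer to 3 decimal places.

d(A,B) = 0.315, d(A,C) = 0.158, d(B,C) = 0.407

A–B: 9/35 sites differ → p ≈ 0.257143, d = −0.75 ln(1 − 0.342857) = 0.314890 ≈ 0.315.
A–C: 5/35 sites differ → p ≈ 0.142857, d = −0.75 ln(1 − 0.190476) = 0.158482 ≈ 0.158.
B–C: 11/35 sites differ → p ≈ 0.314286, d = −0.75 ln(1 − 0.419048) = 0.407315 ≈ 0.407.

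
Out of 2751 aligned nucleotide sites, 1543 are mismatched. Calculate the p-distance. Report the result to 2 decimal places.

0.56

p = 1543/2751 = 0.560886… ≈ 0.56 (to 2 d.p.).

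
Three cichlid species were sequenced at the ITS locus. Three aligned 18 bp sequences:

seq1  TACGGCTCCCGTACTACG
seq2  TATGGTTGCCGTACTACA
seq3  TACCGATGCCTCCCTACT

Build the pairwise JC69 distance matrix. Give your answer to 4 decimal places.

seq1–seq2: 4/18 sites differ → p ≈ 0.222222, d = −0.75 ln(1 − 0.296296) = 0.263548 ≈ 0.2635.
seq1–seq3: 7/18 sites differ → p ≈ 0.388889, d = −0.75 ln(1 − 0.518519) = 0.548166 ≈ 0.5482.
seq2–seq3: 7/18 sites differ → p ≈ 0.388889, d = −0.75 ln(1 − 0.518519) = 0.548166 ≈ 0.5482.

d(seq1,seq2) = 0.2635, d(seq1,seq3) = 0.5482, d(seq2,seq3) = 0.5482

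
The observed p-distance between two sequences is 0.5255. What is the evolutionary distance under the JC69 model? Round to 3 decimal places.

0.905

d = −(3/4) ln(1 − 4p/3) = −0.75 ln(1 − 0.700667) = −0.75 ln(0.299333)
  = −0.75 × (-1.206199) = 0.904649 substitutions/site.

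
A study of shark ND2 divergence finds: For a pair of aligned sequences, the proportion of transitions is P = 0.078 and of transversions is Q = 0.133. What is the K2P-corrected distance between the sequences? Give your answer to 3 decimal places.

0.248

Under the Kimura two-parameter model, d = −½ ln(1 − 2P − Q) − ¼ ln(1 − 2Q).
1 − 2P − Q = 0.711, giving −½ ln(0.711) = 0.170541.
1 − 2Q = 0.734, giving −¼ ln(0.734) = 0.077312.
d = 0.170541 + 0.077312 = 0.247853.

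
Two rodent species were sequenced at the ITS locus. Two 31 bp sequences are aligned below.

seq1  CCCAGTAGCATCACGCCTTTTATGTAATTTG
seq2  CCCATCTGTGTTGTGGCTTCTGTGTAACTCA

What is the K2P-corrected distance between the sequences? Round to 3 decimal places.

Of 31 sites, 11 differences are transitions and 3 are transversions, so P = 11/31 ≈ 0.354839 and Q = 3/31 ≈ 0.096774.
Under the Kimura two-parameter model, d = −½ ln(1 − 2P − Q) − ¼ ln(1 − 2Q).
1 − 2P − Q = 0.193548, giving −½ ln(0.193548) = 0.821115.
1 − 2Q = 0.806452, giving −¼ ln(0.806452) = 0.053778.
d = 0.821115 + 0.053778 = 0.874893.

0.875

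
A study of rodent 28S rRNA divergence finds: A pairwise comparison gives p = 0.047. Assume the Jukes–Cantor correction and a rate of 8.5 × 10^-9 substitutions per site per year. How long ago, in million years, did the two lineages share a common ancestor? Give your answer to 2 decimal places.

d = −(3/4) ln(1 − 4p/3) = −0.75 ln(1 − 0.062667) = −0.75 ln(0.937333)
  = −0.75 × (-0.064717) = 0.048538 substitutions/site.
Under a molecular clock d = 2μt, so t = d/(2μ) = 0.048538 / (2 × 8.5 × 10^-9) = 2.86 million years.

2.86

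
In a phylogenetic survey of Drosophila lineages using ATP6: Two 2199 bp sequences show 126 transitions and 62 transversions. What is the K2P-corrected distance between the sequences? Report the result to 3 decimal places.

P = 126/2199 ≈ 0.057299 and Q = 62/2199 ≈ 0.028195.
Under the Kimura two-parameter model, d = −½ ln(1 − 2P − Q) − ¼ ln(1 − 2Q).
1 − 2P − Q = 0.857207, giving −½ ln(0.857207) = 0.077038.
1 − 2Q = 0.94361, giving −¼ ln(0.94361) = 0.014511.
d = 0.077038 + 0.014511 = 0.091549.

0.092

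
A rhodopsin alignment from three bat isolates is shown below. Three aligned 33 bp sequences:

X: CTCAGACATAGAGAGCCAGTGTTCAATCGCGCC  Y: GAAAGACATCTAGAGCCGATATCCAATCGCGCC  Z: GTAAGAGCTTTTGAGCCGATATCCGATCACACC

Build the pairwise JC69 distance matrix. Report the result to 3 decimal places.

X–Y: 9/33 sites differ → p ≈ 0.272727, d = −0.75 ln(1 − 0.363636) = 0.338988 ≈ 0.339.
X–Z: 14/33 sites differ → p ≈ 0.424242, d = −0.75 ln(1 − 0.565656) = 0.625439 ≈ 0.625.
Y–Z: 8/33 sites differ → p ≈ 0.242424, d = −0.75 ln(1 − 0.323232) = 0.292820 ≈ 0.293.

d(X,Y) = 0.339, d(X,Z) = 0.625, d(Y,Z) = 0.293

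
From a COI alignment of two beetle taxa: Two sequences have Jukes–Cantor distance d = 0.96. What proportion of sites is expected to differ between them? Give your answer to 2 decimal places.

0.54

p = (3/4)(1 − e^(−4d/3)) = 0.75 × (1 − e^(-1.28)) = 0.75 × (1 − 0.278037) = 0.541472.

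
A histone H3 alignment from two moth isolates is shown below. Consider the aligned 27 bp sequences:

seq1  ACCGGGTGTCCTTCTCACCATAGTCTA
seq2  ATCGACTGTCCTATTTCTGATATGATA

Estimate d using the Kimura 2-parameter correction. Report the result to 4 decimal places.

Of 27 sites, 5 differences are transitions and 7 are transversions, so P = 5/27 ≈ 0.185185 and Q = 7/27 ≈ 0.259259.
Under the Kimura two-parameter model, d = −½ ln(1 − 2P − Q) − ¼ ln(1 − 2Q).
1 − 2P − Q = 0.370371, giving −½ ln(0.370371) = 0.496625.
1 − 2Q = 0.481482, giving −¼ ln(0.481482) = 0.182722.
d = 0.496625 + 0.182722 = 0.679347.

0.6793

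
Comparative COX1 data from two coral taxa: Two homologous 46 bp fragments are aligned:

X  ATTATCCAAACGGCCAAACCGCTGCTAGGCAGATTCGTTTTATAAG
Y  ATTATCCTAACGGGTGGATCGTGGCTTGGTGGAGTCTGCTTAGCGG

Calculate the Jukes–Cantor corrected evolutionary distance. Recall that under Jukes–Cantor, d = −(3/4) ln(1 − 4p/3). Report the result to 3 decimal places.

The sequences differ at 18 of 46 sites, so p = 18/46 ≈ 0.391304.
d = −(3/4) ln(1 − 4p/3) = −0.75 ln(1 − 0.521739) = −0.75 ln(0.478261)
  = −0.75 × (-0.737599) = 0.553199 substitutions/site.

0.553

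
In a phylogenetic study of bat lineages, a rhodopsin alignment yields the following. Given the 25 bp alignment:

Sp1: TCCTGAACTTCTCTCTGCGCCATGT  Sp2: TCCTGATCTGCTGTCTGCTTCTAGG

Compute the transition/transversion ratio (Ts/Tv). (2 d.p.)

Transitions are A↔G and C↔T; transversions are all other mismatches.
Transitions: 1. Transversions: 7.
R = 1/7 = 0.142857… ≈ 0.14 (to 2 d.p.).

0.14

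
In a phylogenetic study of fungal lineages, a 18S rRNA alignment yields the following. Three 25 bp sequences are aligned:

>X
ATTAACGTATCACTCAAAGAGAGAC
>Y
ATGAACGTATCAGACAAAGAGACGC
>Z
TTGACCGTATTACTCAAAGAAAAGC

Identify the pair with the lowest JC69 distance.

X and Y

X–Y: 5/25 differ, p = 0.200, d = 0.233.
X–Z: 7/25 differ, p = 0.280, d = 0.351.
Y–Z: 7/25 differ, p = 0.280, d = 0.351.
The smallest distance is between X and Y.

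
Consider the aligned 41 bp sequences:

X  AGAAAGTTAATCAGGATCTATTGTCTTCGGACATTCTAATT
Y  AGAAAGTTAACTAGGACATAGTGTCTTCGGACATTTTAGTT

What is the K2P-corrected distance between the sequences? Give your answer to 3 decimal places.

Of 41 sites, 5 differences are transitions and 2 are transversions, so P = 5/41 ≈ 0.121951 and Q = 2/41 ≈ 0.04878.
Under the Kimura two-parameter model, d = −½ ln(1 − 2P − Q) − ¼ ln(1 − 2Q).
1 − 2P − Q = 0.707318, giving −½ ln(0.707318) = 0.173137.
1 − 2Q = 0.90244, giving −¼ ln(0.90244) = 0.025663.
d = 0.173137 + 0.025663 = 0.198800.

0.199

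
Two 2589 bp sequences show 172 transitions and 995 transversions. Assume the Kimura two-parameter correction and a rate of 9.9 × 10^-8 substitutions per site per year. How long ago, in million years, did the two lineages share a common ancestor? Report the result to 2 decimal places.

3.69

P = 172/2589 ≈ 0.066435 and Q = 995/2589 ≈ 0.384318.
Under the Kimura two-parameter model, d = −½ ln(1 − 2P − Q) − ¼ ln(1 − 2Q).
1 − 2P − Q = 0.482812, giving −½ ln(0.482812) = 0.364064.
1 − 2Q = 0.231364, giving −¼ ln(0.231364) = 0.365941.
d = 0.364064 + 0.365941 = 0.730005.
Under a molecular clock d = 2μt, so t = d/(2μ) = 0.730005 / (2 × 9.9 × 10^-8) = 3.69 million years.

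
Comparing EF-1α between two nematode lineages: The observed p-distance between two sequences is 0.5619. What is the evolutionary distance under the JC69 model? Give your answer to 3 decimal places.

1.037

d = −(3/4) ln(1 − 4p/3) = −0.75 ln(1 − 0.7492) = −0.75 ln(0.2508)
  = −0.75 × (-1.383099) = 1.037324 substitutions/site.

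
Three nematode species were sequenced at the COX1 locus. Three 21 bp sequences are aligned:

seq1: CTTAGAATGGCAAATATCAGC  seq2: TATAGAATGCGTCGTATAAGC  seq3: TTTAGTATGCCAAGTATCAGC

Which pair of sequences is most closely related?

seq1–seq2: 8/21 differ, p = 0.381, d = 0.532.
seq1–seq3: 4/21 differ, p = 0.190, d = 0.220.
seq2–seq3: 6/21 differ, p = 0.286, d = 0.360.
The smallest distance is between seq1 and seq3.

seq1 and seq3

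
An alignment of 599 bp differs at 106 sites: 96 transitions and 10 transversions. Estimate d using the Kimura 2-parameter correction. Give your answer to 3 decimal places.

0.214

P = 96/599 ≈ 0.160267 and Q = 10/599 ≈ 0.016694.
Under the Kimura two-parameter model, d = −½ ln(1 − 2P − Q) − ¼ ln(1 − 2Q).
1 − 2P − Q = 0.662772, giving −½ ln(0.662772) = 0.205662.
1 − 2Q = 0.966612, giving −¼ ln(0.966612) = 0.008490.
d = 0.205662 + 0.008490 = 0.214152.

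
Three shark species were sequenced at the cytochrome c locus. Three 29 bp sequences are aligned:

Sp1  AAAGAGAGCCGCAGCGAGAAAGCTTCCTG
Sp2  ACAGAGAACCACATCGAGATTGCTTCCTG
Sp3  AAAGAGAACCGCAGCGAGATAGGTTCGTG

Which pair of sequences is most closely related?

Sp1 and Sp3

Sp1–Sp2: 6/29 differ, p = 0.207, d = 0.242.
Sp1–Sp3: 4/29 differ, p = 0.138, d = 0.152.
Sp2–Sp3: 6/29 differ, p = 0.207, d = 0.242.
The smallest distance is between Sp1 and Sp3.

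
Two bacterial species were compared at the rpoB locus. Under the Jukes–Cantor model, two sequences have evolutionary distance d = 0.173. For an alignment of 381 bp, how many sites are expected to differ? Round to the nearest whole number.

Invert JC69: p = (3/4)(1 − e^(−4d/3)) = 0.75 × (1 − e^(-0.230667)) = 0.75 × (1 − 0.794004) = 0.154497.
Expected differing sites = pL ≈ 0.154497 × 381 = 58.863357 ≈ 59.

59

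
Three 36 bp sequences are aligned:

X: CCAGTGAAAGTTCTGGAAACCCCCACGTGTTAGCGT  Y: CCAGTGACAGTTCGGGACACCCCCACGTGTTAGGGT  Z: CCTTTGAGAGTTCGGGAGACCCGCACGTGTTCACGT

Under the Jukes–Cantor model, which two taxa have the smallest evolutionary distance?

X and Y

X–Y: 4/36 differ, p = 0.111, d = 0.120.
X–Z: 8/36 differ, p = 0.222, d = 0.264.
Y–Z: 8/36 differ, p = 0.222, d = 0.264.
The smallest distance is between X and Y.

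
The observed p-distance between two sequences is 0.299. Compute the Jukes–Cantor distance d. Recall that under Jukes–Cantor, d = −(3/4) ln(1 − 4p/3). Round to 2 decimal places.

0.38

d = −(3/4) ln(1 − 4p/3) = −0.75 ln(1 − 0.398667) = −0.75 ln(0.601333)
  = −0.75 × (-0.508606) = 0.381455 substitutions/site.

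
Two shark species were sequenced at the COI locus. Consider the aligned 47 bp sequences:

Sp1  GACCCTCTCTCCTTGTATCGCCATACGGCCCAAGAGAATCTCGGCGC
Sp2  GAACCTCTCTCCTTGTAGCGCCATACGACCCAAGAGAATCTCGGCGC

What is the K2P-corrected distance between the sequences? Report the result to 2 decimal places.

Of 47 sites, 1 differences are transitions and 2 are transversions, so P = 1/47 ≈ 0.021277 and Q = 2/47 ≈ 0.042553.
Under the Kimura two-parameter model, d = −½ ln(1 − 2P − Q) − ¼ ln(1 − 2Q).
1 − 2P − Q = 0.914893, giving −½ ln(0.914893) = 0.044474.
1 − 2Q = 0.914894, giving −¼ ln(0.914894) = 0.022237.
d = 0.044474 + 0.022237 = 0.066711.

0.07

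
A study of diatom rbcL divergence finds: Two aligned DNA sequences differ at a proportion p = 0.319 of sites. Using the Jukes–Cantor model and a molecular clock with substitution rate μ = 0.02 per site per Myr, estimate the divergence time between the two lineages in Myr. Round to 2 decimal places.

d = −(3/4) ln(1 − 4p/3) = −0.75 ln(1 − 0.425333) = −0.75 ln(0.574667)
  = −0.75 × (-0.553965) = 0.415474 substitutions/site.
Under a molecular clock d = 2μt, so t = d/(2μ) = 0.415474 / (2 × 0.02) = 10.39 Myr.

10.39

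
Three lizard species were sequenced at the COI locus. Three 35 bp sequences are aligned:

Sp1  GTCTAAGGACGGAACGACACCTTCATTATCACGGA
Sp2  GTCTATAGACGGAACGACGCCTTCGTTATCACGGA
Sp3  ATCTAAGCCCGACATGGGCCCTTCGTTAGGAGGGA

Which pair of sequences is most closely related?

Sp1 and Sp2

Sp1–Sp2: 4/35 differ, p = 0.114, d = 0.124.
Sp1–Sp3: 13/35 differ, p = 0.371, d = 0.513.
Sp2–Sp3: 14/35 differ, p = 0.400, d = 0.572.
The smallest distance is between Sp1 and Sp2.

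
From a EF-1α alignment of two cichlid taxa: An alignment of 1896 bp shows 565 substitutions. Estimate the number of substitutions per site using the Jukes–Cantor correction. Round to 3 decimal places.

p = 565/1896 ≈ 0.297996.
d = −(3/4) ln(1 − 4p/3) = −0.75 ln(1 − 0.397328) = −0.75 ln(0.602672)
  = −0.75 × (-0.506382) = 0.379787 substitutions/site.

0.380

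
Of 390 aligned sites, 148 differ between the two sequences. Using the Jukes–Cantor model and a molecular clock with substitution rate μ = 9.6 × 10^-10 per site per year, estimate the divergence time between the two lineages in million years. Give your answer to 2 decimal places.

p = 148/390 ≈ 0.379487.
d = −(3/4) ln(1 − 4p/3) = −0.75 ln(1 − 0.505983) = −0.75 ln(0.494017)
  = −0.75 × (-0.705185) = 0.528889 substitutions/site.
Under a molecular clock d = 2μt, so t = d/(2μ) = 0.528889 / (2 × 9.6 × 10^-10) = 275.46 million years.

275.46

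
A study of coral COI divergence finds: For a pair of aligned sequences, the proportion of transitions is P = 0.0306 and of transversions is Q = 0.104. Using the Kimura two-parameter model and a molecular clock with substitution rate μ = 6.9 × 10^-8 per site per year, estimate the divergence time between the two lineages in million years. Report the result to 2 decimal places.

Under the Kimura two-parameter model, d = −½ ln(1 − 2P − Q) − ¼ ln(1 − 2Q).
1 − 2P − Q = 0.8348, giving −½ ln(0.8348) = 0.090282.
1 − 2Q = 0.792, giving −¼ ln(0.792) = 0.058298.
d = 0.090282 + 0.058298 = 0.148580.
Under a molecular clock d = 2μt, so t = d/(2μ) = 0.148580 / (2 × 6.9 × 10^-8) = 1.08 million years.

1.08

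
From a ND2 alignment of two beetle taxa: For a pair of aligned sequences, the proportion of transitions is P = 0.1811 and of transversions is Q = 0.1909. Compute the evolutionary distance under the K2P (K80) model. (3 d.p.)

Under the Kimura two-parameter model, d = −½ ln(1 − 2P − Q) − ¼ ln(1 − 2Q).
1 − 2P − Q = 0.4469, giving −½ ln(0.4469) = 0.402710.
1 − 2Q = 0.6182, giving −¼ ln(0.6182) = 0.120236.
d = 0.402710 + 0.120236 = 0.522946.

0.523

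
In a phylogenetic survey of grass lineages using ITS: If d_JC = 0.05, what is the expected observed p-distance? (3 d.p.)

p = (3/4)(1 − e^(−4d/3)) = 0.75 × (1 − e^(-0.066667)) = 0.75 × (1 − 0.935507) = 0.048370.

0.048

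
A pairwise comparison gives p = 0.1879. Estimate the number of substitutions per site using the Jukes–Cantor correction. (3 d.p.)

0.216

d = −(3/4) ln(1 − 4p/3) = −0.75 ln(1 − 0.250533) = −0.75 ln(0.749467)
  = −0.75 × (-0.288393) = 0.216295 substitutions/site.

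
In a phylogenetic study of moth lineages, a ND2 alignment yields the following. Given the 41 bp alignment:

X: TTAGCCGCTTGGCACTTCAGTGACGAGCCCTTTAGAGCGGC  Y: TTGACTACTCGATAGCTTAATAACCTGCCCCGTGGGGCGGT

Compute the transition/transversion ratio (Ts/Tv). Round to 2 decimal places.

3.75

Transitions are A↔G and C↔T; transversions are all other mismatches.
Transitions: 15. Transversions: 4.
R = 15/4 = 3.75.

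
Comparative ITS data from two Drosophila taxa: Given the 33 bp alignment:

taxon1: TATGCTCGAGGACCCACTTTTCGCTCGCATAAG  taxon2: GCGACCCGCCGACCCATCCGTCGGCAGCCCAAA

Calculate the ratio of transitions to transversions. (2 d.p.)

0.89

Transitions are A↔G and C↔T; transversions are all other mismatches.
Transitions: 8. Transversions: 9.
R = 8/9 = 0.888888… ≈ 0.89 (to 2 d.p.).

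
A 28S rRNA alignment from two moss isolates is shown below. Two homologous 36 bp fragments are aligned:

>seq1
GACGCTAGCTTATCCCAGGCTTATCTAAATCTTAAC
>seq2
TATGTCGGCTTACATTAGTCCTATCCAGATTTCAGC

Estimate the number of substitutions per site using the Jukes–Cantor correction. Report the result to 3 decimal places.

0.673

The sequences differ at 16 of 36 sites, so p = 16/36 ≈ 0.444444.
d = −(3/4) ln(1 − 4p/3) = −0.75 ln(1 − 0.592592) = −0.75 ln(0.407408)
  = −0.75 × (-0.897940) = 0.673455 substitutions/site.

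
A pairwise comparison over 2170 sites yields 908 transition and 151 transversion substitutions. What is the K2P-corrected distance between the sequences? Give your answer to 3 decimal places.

P = 908/2170 ≈ 0.418433 and Q = 151/2170 ≈ 0.069585.
Under the Kimura two-parameter model, d = −½ ln(1 − 2P − Q) − ¼ ln(1 − 2Q).
1 − 2P − Q = 0.093549, giving −½ ln(0.093549) = 1.184635.
1 − 2Q = 0.86083, giving −¼ ln(0.86083) = 0.037465.
d = 1.184635 + 0.037465 = 1.222100.

1.222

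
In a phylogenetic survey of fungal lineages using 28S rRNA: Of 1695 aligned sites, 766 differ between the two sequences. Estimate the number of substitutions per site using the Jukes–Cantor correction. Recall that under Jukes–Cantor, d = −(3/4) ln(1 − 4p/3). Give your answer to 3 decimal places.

p = 766/1695 ≈ 0.451917.
d = −(3/4) ln(1 − 4p/3) = −0.75 ln(1 − 0.602556) = −0.75 ln(0.397444)
  = −0.75 × (-0.922701) = 0.692026 substitutions/site.

0.692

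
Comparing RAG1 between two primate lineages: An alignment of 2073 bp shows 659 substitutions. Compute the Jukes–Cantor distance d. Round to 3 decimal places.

p = 659/2073 ≈ 0.317897.
d = −(3/4) ln(1 − 4p/3) = −0.75 ln(1 − 0.423863) = −0.75 ln(0.576137)
  = −0.75 × (-0.551410) = 0.413558 substitutions/site.

0.414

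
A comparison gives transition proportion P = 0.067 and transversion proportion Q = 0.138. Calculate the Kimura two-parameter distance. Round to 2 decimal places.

Under the Kimura two-parameter model, d = −½ ln(1 − 2P − Q) − ¼ ln(1 − 2Q).
1 − 2P − Q = 0.728, giving −½ ln(0.728) = 0.158727.
1 − 2Q = 0.724, giving −¼ ln(0.724) = 0.080741.
d = 0.158727 + 0.080741 = 0.239468.

0.24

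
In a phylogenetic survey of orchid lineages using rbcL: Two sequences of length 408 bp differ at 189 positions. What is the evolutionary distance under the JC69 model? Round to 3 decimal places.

p = 189/408 ≈ 0.463235.
d = −(3/4) ln(1 − 4p/3) = −0.75 ln(1 − 0.617647) = −0.75 ln(0.382353)
  = −0.75 × (-0.961411) = 0.721058 substitutions/site.

0.721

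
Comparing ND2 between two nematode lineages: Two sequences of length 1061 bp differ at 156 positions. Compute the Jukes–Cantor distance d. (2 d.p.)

p = 156/1061 ≈ 0.147031.
d = −(3/4) ln(1 − 4p/3) = −0.75 ln(1 − 0.196041) = −0.75 ln(0.803959)
  = −0.75 × (-0.218207) = 0.163655 substitutions/site.

0.16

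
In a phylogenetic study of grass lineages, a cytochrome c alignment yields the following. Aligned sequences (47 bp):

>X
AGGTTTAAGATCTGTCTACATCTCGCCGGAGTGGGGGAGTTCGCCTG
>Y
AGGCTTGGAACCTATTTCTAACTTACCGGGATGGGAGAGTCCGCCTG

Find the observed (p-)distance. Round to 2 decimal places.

0.34

The sequences differ at 16 of 47 positions.
p = 16/47 = 0.340425… ≈ 0.34 (to 2 d.p.).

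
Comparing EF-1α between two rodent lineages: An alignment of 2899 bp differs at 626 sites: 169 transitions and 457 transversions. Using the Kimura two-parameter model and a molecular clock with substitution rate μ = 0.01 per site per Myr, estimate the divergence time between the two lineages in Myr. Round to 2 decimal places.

12.75

P = 169/2899 ≈ 0.058296 and Q = 457/2899 ≈ 0.157641.
Under the Kimura two-parameter model, d = −½ ln(1 − 2P − Q) − ¼ ln(1 − 2Q).
1 − 2P − Q = 0.725767, giving −½ ln(0.725767) = 0.160263.
1 − 2Q = 0.684718, giving −¼ ln(0.684718) = 0.094687.
d = 0.160263 + 0.094687 = 0.254950.
Under a molecular clock d = 2μt, so t = d/(2μ) = 0.254950 / (2 × 0.01) = 12.75 Myr.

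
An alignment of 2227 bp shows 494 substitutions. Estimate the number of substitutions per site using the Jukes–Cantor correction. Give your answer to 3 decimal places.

p = 494/2227 ≈ 0.221823.
d = −(3/4) ln(1 − 4p/3) = −0.75 ln(1 − 0.295764) = −0.75 ln(0.704236)
  = −0.75 × (-0.350642) = 0.262982 substitutions/site.

0.263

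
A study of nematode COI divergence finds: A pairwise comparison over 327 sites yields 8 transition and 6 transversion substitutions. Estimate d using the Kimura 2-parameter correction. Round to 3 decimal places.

P = 8/327 ≈ 0.024465 and Q = 6/327 ≈ 0.018349.
Under the Kimura two-parameter model, d = −½ ln(1 − 2P − Q) − ¼ ln(1 − 2Q).
1 − 2P − Q = 0.932721, giving −½ ln(0.932721) = 0.034825.
1 − 2Q = 0.963302, giving −¼ ln(0.963302) = 0.009347.
d = 0.034825 + 0.009347 = 0.044172.

0.044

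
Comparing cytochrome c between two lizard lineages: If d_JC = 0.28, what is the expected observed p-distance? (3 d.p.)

0.234

p = (3/4)(1 − e^(−4d/3)) = 0.75 × (1 − e^(-0.373333)) = 0.75 × (1 − 0.688436) = 0.233673.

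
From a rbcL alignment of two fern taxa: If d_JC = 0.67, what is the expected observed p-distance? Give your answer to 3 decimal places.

p = (3/4)(1 − e^(−4d/3)) = 0.75 × (1 − e^(-0.893333)) = 0.75 × (1 − 0.409289) = 0.443033.

0.443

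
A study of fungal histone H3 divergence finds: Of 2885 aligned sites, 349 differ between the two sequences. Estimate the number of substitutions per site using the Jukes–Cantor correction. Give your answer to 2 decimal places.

0.13

p = 349/2885 ≈ 0.120971.
d = −(3/4) ln(1 − 4p/3) = −0.75 ln(1 − 0.161295) = −0.75 ln(0.838705)
  = −0.75 × (-0.175896) = 0.131922 substitutions/site.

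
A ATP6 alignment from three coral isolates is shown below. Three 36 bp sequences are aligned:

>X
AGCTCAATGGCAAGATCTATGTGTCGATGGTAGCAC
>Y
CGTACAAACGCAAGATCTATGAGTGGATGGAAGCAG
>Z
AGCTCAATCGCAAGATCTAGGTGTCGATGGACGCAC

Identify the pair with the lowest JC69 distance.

X–Y: 9/36 differ, p = 0.250, d = 0.304.
X–Z: 4/36 differ, p = 0.111, d = 0.120.
Y–Z: 9/36 differ, p = 0.250, d = 0.304.
The smallest distance is between X and Z.

X and Z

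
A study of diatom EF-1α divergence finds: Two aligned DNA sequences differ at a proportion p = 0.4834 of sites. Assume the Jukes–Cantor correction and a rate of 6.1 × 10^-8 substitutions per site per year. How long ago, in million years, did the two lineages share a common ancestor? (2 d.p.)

d = −(3/4) ln(1 − 4p/3) = −0.75 ln(1 − 0.644533) = −0.75 ln(0.355467)
  = −0.75 × (-1.034323) = 0.775742 substitutions/site.
Under a molecular clock d = 2μt, so t = d/(2μ) = 0.775742 / (2 × 6.1 × 10^-8) = 6.36 million years.

6.36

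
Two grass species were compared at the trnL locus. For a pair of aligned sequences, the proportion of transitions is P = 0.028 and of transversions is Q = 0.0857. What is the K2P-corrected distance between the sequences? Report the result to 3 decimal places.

Under the Kimura two-parameter model, d = −½ ln(1 − 2P − Q) − ¼ ln(1 − 2Q).
1 − 2P − Q = 0.8583, giving −½ ln(0.8583) = 0.076401.
1 − 2Q = 0.8286, giving −¼ ln(0.8286) = 0.047004.
d = 0.076401 + 0.047004 = 0.123405.

0.123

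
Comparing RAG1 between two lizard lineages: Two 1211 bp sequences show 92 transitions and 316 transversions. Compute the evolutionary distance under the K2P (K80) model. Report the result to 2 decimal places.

P = 92/1211 ≈ 0.07597 and Q = 316/1211 ≈ 0.260941.
Under the Kimura two-parameter model, d = −½ ln(1 − 2P − Q) − ¼ ln(1 − 2Q).
1 − 2P − Q = 0.587119, giving −½ ln(0.587119) = 0.266264.
1 − 2Q = 0.478118, giving −¼ ln(0.478118) = 0.184474.
d = 0.266264 + 0.184474 = 0.450738.

0.45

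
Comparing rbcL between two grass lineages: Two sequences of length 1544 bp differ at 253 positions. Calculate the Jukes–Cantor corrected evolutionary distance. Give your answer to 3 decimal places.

p = 253/1544 ≈ 0.16386.
d = −(3/4) ln(1 − 4p/3) = −0.75 ln(1 − 0.21848) = −0.75 ln(0.78152)
  = −0.75 × (-0.246515) = 0.184886 substitutions/site.

0.185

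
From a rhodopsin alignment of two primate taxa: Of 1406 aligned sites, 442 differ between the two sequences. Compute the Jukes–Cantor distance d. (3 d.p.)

0.407

p = 442/1406 ≈ 0.314367.
d = −(3/4) ln(1 − 4p/3) = −0.75 ln(1 − 0.419156) = −0.75 ln(0.580844)
  = −0.75 × (-0.543273) = 0.407455 substitutions/site.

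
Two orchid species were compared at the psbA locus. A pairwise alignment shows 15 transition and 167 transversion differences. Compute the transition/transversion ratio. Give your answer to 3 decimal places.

0.090

R = 15/167 = 0.089820… ≈ 0.090 (to 3 d.p.).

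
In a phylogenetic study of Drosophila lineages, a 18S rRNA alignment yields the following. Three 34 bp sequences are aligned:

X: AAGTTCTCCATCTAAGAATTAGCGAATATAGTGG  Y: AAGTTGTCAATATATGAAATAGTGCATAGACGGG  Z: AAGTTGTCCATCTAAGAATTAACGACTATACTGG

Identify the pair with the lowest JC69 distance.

X–Y: 10/34 differ, p = 0.294, d = 0.373.
X–Z: 4/34 differ, p = 0.118, d = 0.128.
Y–Z: 10/34 differ, p = 0.294, d = 0.373.
The smallest distance is between X and Z.

X and Z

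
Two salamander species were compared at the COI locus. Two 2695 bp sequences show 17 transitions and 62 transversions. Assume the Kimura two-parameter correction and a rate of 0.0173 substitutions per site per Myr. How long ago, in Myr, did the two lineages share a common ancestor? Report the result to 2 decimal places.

0.86

P = 17/2695 ≈ 0.006308 and Q = 62/2695 ≈ 0.023006.
Under the Kimura two-parameter model, d = −½ ln(1 − 2P − Q) − ¼ ln(1 − 2Q).
1 − 2P − Q = 0.964378, giving −½ ln(0.964378) = 0.018136.
1 − 2Q = 0.953988, giving −¼ ln(0.953988) = 0.011776.
d = 0.018136 + 0.011776 = 0.029912.
Under a molecular clock d = 2μt, so t = d/(2μ) = 0.029912 / (2 × 0.0173) = 0.86 Myr.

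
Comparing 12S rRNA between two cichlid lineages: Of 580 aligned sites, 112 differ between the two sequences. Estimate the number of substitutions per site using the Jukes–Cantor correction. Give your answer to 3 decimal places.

p = 112/580 ≈ 0.193103.
d = −(3/4) ln(1 − 4p/3) = −0.75 ln(1 − 0.257471) = −0.75 ln(0.742529)
  = −0.75 × (-0.297693) = 0.223270 substitutions/site.

0.223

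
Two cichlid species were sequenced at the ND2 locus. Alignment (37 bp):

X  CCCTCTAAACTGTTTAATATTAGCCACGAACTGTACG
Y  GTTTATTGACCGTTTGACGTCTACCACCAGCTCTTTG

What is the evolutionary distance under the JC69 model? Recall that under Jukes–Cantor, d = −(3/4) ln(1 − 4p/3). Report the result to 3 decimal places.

0.784

The sequences differ at 18 of 37 sites, so p = 18/37 ≈ 0.486486.
d = −(3/4) ln(1 − 4p/3) = −0.75 ln(1 − 0.648648) = −0.75 ln(0.351352)
  = −0.75 × (-1.045967) = 0.784475 substitutions/site.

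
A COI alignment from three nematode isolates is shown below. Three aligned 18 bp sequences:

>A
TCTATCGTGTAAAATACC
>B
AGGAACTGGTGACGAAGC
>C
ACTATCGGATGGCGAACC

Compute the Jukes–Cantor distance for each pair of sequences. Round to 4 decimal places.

d(A,B) = 1.2648, d(A,C) = 0.6735, d(B,C) = 0.5482

A–B: 11/18 sites differ → p ≈ 0.611111, d = −0.75 ln(1 − 0.814815) = 1.264800 ≈ 1.2648.
A–C: 8/18 sites differ → p ≈ 0.444444, d = −0.75 ln(1 − 0.592592) = 0.673455 ≈ 0.6735.
B–C: 7/18 sites differ → p ≈ 0.388889, d = −0.75 ln(1 − 0.518519) = 0.548166 ≈ 0.5482.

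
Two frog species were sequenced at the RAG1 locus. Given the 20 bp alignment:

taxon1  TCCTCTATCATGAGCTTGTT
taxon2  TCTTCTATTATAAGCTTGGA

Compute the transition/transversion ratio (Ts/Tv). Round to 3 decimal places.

1.500

Transitions are A↔G and C↔T; transversions are all other mismatches.
Transitions: 3. Transversions: 2.
R = 3/2 = 1.500.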